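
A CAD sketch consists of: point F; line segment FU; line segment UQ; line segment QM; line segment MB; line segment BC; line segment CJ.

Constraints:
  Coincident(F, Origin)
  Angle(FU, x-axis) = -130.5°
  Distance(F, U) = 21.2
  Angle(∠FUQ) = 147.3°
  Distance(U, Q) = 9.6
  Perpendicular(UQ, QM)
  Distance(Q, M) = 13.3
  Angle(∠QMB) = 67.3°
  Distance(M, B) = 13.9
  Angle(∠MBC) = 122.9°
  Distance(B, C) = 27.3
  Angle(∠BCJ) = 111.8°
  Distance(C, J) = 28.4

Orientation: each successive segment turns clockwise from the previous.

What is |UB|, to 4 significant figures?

8.566

F is at the origin; FU runs at -130.5° with length 21.2, so U = (-13.77, -16.12). ∠FUQ = 147.3° gives UQ at -163.2° from the x-axis; with |UQ| = 9.6, Q = (-22.96, -18.90). The perpendicularity gives QM at right angles to UQ, so QM runs at 106.8°; with |QM| = 13.3, M = (-26.80, -6.163). ∠QMB = 67.3° gives MB at -5.900° from the x-axis; with |MB| = 13.9, B = (-12.98, -7.592). Then |UB| = |B − U| = 8.566.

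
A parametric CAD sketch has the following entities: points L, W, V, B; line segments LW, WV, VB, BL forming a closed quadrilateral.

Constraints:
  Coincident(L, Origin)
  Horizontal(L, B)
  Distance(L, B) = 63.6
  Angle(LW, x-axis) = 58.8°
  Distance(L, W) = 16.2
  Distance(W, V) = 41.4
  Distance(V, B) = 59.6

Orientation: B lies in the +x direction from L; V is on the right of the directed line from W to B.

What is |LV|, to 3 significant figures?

29.5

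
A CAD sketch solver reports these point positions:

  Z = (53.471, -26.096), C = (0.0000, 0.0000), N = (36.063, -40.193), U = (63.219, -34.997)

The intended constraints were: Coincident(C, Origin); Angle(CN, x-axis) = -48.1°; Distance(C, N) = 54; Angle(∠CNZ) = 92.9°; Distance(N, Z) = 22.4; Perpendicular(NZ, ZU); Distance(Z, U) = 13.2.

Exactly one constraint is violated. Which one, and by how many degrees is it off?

Perpendicular(NZ, ZU) — off by 8.60°.

C = (0.00, 0.00) ✓; CN at -48.10° ✓; |CN| = 54.00 ✓; ∠CNZ = 92.90° ✓; |NZ| = 22.40 ✓; ∠(NZ, ZU) = 81.40° ✗; |ZU| = 13.20 ✓.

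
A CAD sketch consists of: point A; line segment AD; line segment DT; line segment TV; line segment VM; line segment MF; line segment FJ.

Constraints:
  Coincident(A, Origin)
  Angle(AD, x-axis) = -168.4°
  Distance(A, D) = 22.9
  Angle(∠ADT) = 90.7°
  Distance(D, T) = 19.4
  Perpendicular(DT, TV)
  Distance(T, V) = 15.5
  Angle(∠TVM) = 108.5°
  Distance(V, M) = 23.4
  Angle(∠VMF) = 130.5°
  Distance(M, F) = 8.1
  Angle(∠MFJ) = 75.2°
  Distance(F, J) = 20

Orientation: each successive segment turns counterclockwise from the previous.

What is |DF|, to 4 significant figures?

21.13

A is at the origin; AD runs at -168.4° with length 22.9, so D = (-22.43, -4.605). ∠ADT = 90.7° gives DT at -79.10° from the x-axis; with |DT| = 19.4, T = (-18.76, -23.65). DT ⟂ TV, so TV runs at 10.90°; with |TV| = 15.5, V = (-3.543, -20.72). ∠TVM = 108.5° gives VM at 82.40° from the x-axis; with |VM| = 23.4, M = (-0.4487, 2.471). ∠VMF = 130.5° gives MF at 131.9° from the x-axis; with |MF| = 8.1, F = (-5.858, 8.500). Then |DF| = |F − D| = 21.13.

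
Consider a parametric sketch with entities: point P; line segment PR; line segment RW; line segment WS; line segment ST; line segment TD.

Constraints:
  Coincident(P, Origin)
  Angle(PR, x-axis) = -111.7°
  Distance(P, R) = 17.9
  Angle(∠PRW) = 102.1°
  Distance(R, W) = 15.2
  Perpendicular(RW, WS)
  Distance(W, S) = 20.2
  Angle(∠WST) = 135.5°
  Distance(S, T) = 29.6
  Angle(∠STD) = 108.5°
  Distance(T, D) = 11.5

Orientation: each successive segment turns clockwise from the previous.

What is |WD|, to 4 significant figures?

47.77

P is at the origin; PR runs at -111.7° with length 17.9, so R = (-6.618, -16.63). ∠PRW = 102.1° gives RW at 170.4° from the x-axis; with |RW| = 15.2, W = (-21.61, -14.10). The perpendicularity gives WS at right angles to RW, so WS runs at 80.40°; with |WS| = 20.2, S = (-18.24, 5.821). ∠WST = 135.5° gives ST at 35.90° from the x-axis; with |ST| = 29.6, T = (5.740, 23.18). ∠STD = 108.5° gives TD at -35.60° from the x-axis; with |TD| = 11.5, D = (15.09, 16.48). Then |WD| = |D − W| = 47.77.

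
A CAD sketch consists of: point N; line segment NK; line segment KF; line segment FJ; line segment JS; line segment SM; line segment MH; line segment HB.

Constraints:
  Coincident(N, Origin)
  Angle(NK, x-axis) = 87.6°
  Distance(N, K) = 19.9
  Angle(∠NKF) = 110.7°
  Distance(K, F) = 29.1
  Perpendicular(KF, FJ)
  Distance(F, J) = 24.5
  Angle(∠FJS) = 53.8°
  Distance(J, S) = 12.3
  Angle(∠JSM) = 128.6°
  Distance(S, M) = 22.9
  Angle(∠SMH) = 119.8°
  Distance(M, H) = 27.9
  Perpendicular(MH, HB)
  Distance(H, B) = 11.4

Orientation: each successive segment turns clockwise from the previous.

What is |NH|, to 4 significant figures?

62.59

∠JSM = 128.6° gives SM at 110.7° from the x-axis; with |SM| = 22.9, M = (16.36, 30.96). ∠SMH = 119.8° gives MH at 50.50° from the x-axis; with |MH| = 27.9, H = (34.10, 52.49). Then |NH| = |H − N| = 62.59.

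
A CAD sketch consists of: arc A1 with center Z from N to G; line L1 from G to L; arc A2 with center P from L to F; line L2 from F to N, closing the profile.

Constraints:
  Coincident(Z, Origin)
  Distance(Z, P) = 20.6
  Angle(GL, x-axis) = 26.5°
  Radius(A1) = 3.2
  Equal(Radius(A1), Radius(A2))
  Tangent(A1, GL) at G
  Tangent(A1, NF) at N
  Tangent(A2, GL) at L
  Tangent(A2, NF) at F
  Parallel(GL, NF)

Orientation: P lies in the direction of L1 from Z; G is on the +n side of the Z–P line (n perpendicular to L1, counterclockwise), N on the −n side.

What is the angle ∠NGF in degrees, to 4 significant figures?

72.74°

The slot axis is L1's direction at 26.5°, so u = (cos 26.5°, sin 26.5°) = (0.8949, 0.4462) and n = (−sin 26.5°, cos 26.5°) = (-0.4462, 0.8949). Z is at the origin and P lies 20.6 along u from Z, so P = 20.6·u = (18.44, 9.192). Tangency of A1 to both parallel lines with radius 3.2 puts G and N at Z ± 3.2·n: G = (-1.428, 2.864), N = (1.428, -2.864). Equal radii place L and F the same way about P: L = P + 3.2·n = (17.01, 12.06), F = P − 3.2·n = (19.86, 6.328). Then cos ∠NGF = GN·GF / (|GN||GF|), giving 72.74°.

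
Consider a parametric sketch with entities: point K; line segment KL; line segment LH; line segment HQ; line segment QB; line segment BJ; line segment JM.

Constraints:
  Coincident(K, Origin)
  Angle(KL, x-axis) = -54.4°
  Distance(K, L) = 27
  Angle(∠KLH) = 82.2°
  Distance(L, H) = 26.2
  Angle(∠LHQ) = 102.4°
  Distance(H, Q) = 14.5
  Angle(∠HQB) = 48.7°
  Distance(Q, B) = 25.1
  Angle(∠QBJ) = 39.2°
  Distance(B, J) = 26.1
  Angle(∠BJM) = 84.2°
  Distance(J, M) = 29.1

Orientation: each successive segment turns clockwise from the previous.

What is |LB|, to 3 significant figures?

7.62

∠LHQ = 102.4° gives HQ at 130° from the x-axis; with |HQ| = 14.5, Q = (-16.8, -23.1). ∠HQB = 48.7° gives QB at -1.10° from the x-axis; with |QB| = 25.1, B = (8.28, -23.6). Then |LB| = |B − L| = 7.62.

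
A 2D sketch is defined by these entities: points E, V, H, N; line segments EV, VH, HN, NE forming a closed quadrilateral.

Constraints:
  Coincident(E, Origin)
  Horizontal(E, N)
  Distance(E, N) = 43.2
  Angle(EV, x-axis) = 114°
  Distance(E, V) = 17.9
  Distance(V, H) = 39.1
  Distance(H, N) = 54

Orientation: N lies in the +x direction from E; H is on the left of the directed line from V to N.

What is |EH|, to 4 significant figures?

50.05

E is at the origin; E and N share the same y with |EN| = 43.2 and N in +x, so N = (43.2, 0). EV runs at 114.0° with |EV| = 17.9, so V = (-7.281, 16.35). H is determined by |VH| = 39.1 and |HN| = 54.0 together: it lies at the intersection of circle(V, 39.1) and circle(N, 54.0). With |VN| = 53.06, the foot of the radical line on VN is 13.46 from V and the perpendicular offset is √(39.1² − 13.46²) = 36.71. Taking the left-of-VN solution: H = (16.84, 47.13).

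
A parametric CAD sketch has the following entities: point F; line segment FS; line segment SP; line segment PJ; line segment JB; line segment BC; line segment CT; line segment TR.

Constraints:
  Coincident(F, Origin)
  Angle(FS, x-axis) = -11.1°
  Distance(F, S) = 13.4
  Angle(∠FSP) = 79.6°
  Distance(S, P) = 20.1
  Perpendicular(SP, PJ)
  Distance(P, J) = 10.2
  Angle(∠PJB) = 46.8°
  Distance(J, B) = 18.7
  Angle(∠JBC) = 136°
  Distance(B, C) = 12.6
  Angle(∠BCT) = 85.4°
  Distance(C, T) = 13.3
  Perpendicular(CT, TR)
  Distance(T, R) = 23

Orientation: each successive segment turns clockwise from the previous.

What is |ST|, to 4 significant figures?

24.18

∠JBC = 136.0° gives BC at -18.70° from the x-axis; with |BC| = 12.6, C = (25.13, -13.59). ∠BCT = 85.4° gives CT at -113.3° from the x-axis; with |CT| = 13.3, T = (19.87, -25.81). Then |ST| = |T − S| = 24.18.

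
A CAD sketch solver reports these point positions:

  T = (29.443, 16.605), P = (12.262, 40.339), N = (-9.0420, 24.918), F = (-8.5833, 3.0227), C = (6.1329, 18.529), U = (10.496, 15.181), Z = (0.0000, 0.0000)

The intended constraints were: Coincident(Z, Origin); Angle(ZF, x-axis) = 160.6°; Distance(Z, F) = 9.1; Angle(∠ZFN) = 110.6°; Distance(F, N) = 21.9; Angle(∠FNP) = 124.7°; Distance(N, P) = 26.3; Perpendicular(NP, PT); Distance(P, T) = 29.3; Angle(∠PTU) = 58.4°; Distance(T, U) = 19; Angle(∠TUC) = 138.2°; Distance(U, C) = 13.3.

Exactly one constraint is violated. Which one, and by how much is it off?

Distance(U, C) = 13.3 — off by 7.80.

Z = (0.00, 0.00) ✓; ZF at 160.6° ✓; |ZF| = 9.100 ✓; ∠ZFN = 110.6° ✓; |FN| = 21.90 ✓; ∠FNP = 124.7° ✓; |NP| = 26.30 ✓; ∠(NP, PT) = 90.00° ✓; |PT| = 29.30 ✓; ∠PTU = 58.40° ✓; |TU| = 19.00 ✓; ∠TUC = 138.2° ✓; |UC| = 5.500 ✗.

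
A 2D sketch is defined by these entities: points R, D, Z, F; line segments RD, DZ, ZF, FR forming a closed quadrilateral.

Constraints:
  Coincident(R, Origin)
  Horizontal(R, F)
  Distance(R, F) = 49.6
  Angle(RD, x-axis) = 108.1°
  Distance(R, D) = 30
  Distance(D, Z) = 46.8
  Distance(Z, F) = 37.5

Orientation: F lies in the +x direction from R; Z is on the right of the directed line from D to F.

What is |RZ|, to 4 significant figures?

18.51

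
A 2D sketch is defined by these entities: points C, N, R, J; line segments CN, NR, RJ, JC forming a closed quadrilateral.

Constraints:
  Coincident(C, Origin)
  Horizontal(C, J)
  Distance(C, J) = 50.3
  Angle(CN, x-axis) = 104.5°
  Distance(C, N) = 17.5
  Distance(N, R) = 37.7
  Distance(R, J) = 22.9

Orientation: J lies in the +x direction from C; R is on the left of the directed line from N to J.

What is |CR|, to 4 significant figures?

36.64

C is at the origin; C and J share the same y with |CJ| = 50.3 and J in +x, so J = (50.3, 0). CN runs at 104.5° with |CN| = 17.5, so N = (-4.382, 16.94). R is determined by |NR| = 37.7 and |RJ| = 22.9 together: it lies at the intersection of circle(N, 37.7) and circle(J, 22.9). With |NJ| = 57.25, the foot of the radical line on NJ is 36.46 from N and the perpendicular offset is √(37.7² − 36.46²) = 9.602. Taking the left-of-NJ solution: R = (33.28, 15.32).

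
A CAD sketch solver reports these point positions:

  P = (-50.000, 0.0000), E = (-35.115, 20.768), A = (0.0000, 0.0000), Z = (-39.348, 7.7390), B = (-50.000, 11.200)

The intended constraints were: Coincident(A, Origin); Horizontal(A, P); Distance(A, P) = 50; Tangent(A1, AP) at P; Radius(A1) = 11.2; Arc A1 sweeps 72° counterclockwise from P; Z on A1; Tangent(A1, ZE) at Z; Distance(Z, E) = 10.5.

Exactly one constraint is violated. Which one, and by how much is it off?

Distance(Z, E) = 10.5 — off by 3.20.

A = (0.00, 0.00) ✓; A.y = 0.00, P.y = 0.00 ✓; |AP| = 50.00 ✓; ∠(BP, PA) = 90.00° ✓; |BP| = 11.20 ✓; bearing(B→Z) − bearing(B→P) = 72.00° ✓; |BZ| = 11.20 ✓; ∠(BZ, ZE) = 90.00° ✓; |ZE| = 13.70 ✗.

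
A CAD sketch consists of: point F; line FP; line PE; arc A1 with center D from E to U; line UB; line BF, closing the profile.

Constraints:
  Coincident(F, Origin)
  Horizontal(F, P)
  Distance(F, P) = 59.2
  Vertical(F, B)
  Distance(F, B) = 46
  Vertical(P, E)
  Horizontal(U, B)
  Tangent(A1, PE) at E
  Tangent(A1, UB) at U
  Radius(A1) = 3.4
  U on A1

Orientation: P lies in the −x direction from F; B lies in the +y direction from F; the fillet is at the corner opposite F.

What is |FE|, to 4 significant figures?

72.93

F is at the origin; FP is horizontal with |FP| = 59.2 and P on the −x side, so P = (-59.20, 0.000). F and B share the same x with |FB| = 46.0 and B on the +y side, so B = (0.000, 46.00). The virtual corner opposite F is at (-59.20, 46.00). Tangency of A1 to PE means the radius DE is perpendicular to PE and A1 meets UB tangentially, so DU is at right angles to UB, with radius 3.4, so the center D sits 3.4 in from both sides at D = (-55.80, 42.60). That places the tangent points at E = (-59.20, 42.60) on PE and U = (-55.80, 46.00) on UB. Then |FE| = |E − F| = 72.93.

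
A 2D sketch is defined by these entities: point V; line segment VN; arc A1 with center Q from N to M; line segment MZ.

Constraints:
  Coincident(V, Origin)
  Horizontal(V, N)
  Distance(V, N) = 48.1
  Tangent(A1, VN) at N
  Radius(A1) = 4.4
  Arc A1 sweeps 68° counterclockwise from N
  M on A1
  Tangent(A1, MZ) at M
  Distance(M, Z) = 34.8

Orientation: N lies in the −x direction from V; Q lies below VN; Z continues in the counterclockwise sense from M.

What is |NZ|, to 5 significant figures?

38.977

V is at the origin; V and N share the same y with |VN| = 48.1 and N on the −x side, so N = (-48.100, 0.0000). A1 meets VN tangentially, so QN is at right angles to VN, so Q = N + (0, -4.4) = (-48.100, -4.4000). On A1, N sits at bearing 90° from Q; a 68° counterclockwise sweep puts M at bearing 158°, so M = Q + 4.4·(cos 158°, sin 158°) = (-52.180, -2.7517). The tangent condition forces QM to be normal to MZ, so MZ runs along (−sin 158°, cos 158°); with |MZ| = 34.8, Z = (-65.216, -35.018). Then |NZ| = |Z − N| = 38.977.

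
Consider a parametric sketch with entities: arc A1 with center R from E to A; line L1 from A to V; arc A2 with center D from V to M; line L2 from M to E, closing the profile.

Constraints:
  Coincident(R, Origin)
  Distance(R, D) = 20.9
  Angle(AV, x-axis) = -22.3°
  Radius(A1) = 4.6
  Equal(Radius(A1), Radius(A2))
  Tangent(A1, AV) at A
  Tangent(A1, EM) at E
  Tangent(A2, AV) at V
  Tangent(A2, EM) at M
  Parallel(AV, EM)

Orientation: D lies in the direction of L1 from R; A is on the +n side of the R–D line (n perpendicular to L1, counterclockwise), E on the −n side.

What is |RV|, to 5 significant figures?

21.400

Tangency of A1 to both parallel lines with radius 4.6 puts A and E at R ± 4.6·n: A = (1.7455, 4.2560), E = (-1.7455, -4.2560). Equal radii place V and M the same way about D: V = D + 4.6·n = (21.082, -3.6747), M = D − 4.6·n = (17.591, -12.187). Then |RV| = |V − R| = 21.400.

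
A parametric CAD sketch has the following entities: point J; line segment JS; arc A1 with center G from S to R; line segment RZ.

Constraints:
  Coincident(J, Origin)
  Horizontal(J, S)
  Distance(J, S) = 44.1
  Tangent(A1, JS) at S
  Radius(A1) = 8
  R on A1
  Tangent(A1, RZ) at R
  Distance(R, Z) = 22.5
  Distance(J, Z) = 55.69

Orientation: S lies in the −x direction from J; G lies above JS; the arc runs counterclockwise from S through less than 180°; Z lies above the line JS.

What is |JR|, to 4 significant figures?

38.42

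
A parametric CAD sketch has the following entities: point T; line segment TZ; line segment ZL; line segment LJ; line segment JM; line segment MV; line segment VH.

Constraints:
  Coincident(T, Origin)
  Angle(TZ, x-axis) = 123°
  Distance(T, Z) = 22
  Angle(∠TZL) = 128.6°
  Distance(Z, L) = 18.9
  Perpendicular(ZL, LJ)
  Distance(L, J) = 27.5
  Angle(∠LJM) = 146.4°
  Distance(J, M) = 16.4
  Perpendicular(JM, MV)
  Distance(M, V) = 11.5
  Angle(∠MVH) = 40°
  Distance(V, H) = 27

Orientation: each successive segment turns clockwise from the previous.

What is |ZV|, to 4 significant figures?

34.80

T is at the origin; TZ runs at 123.0° with length 22.0, so Z = (-11.98, 18.45). ∠TZL = 128.6° gives ZL at 71.60° from the x-axis; with |ZL| = 18.9, L = (-6.016, 36.38). ZL is perpendicular to LJ, so LJ runs at -18.40°; with |LJ| = 27.5, J = (20.08, 27.70). ∠LJM = 146.4° gives JM at -52.00° from the x-axis; with |JM| = 16.4, M = (30.17, 14.78). JM is perpendicular to MV, so MV runs at -142.0°; with |MV| = 11.5, V = (21.11, 7.701). Then |ZV| = |V − Z| = 34.80.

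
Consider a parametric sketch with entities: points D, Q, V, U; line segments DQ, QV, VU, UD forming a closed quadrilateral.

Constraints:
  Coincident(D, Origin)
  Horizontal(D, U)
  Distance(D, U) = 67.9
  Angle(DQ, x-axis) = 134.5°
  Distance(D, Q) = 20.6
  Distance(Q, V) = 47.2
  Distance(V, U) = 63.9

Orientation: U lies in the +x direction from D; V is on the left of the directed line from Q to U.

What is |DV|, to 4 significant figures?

49.75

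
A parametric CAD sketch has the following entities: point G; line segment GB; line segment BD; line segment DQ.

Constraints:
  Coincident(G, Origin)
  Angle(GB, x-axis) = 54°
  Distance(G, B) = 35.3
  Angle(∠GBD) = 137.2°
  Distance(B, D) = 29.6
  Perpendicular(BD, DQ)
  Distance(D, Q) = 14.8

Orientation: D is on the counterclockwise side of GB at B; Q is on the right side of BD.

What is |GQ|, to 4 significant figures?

67.71

∠GBD = 137.2°, so BD runs at 54.0° + (180° − 137.2°) = 96.80° from the x-axis; with |BD| = 29.6, D = B + 29.6·(cos 96.80°, sin 96.80°) = (17.24, 57.95). BD ⟂ DQ; with |DQ| = 14.8 on the right of BD, Q = D + 14.8·(0.9930, 0.1184) = (31.94, 59.70). Then |GQ| = |Q − G| = 67.71.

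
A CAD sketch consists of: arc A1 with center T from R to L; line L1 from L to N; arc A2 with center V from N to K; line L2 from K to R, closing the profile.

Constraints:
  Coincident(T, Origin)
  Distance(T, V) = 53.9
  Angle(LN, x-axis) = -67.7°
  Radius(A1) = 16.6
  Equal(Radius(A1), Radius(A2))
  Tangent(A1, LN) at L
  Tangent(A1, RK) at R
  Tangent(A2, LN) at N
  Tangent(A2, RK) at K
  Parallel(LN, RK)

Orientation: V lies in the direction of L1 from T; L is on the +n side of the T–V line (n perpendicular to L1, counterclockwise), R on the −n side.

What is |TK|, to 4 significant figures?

56.40

The slot axis is L1's direction at -67.7°, so u = (cos -67.7°, sin -67.7°) = (0.3795, -0.9252) and n = (−sin -67.7°, cos -67.7°) = (0.9252, 0.3795). T is at the origin and V lies 53.9 along u from T, so V = 53.9·u = (20.45, -49.87). Tangency of A1 to both parallel lines with radius 16.6 puts L and R at T ± 16.6·n: L = (15.36, 6.299), R = (-15.36, -6.299). Equal radii place N and K the same way about V: N = V + 16.6·n = (35.81, -43.57), K = V − 16.6·n = (5.094, -56.17). Then |TK| = |K − T| = 56.40.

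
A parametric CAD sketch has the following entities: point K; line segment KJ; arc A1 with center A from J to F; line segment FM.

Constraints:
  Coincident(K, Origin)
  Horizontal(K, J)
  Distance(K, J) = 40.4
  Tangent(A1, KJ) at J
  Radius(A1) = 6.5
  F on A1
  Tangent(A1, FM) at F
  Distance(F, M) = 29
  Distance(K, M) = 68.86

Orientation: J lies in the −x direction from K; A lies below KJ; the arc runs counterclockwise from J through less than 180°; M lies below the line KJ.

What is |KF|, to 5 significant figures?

45.272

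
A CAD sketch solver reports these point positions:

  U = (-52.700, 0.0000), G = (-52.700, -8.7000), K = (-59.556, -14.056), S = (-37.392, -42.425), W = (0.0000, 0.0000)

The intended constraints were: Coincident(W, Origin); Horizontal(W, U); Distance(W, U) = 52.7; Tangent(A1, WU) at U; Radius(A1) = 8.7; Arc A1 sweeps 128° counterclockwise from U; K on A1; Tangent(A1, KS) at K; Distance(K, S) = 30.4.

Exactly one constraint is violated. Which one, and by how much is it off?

Distance(K, S) = 30.4 — off by 5.60.

W = (0.00, 0.00) ✓; W.y = 0.00, U.y = 0.00 ✓; |WU| = 52.70 ✓; ∠(GU, UW) = 90.00° ✓; |GU| = 8.700 ✓; bearing(G→K) − bearing(G→U) = 128.0° ✓; |GK| = 8.700 ✓; ∠(GK, KS) = 90.00° ✓; |KS| = 36.00 ✗.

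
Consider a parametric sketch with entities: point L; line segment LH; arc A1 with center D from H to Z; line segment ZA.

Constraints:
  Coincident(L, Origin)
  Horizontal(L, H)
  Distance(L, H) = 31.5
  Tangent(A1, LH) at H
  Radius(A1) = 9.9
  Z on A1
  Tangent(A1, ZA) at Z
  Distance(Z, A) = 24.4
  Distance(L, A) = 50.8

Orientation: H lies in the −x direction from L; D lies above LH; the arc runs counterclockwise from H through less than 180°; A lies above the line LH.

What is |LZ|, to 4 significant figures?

27.61

L is at the origin; L and H share the same y with |LH| = 31.5 and H on the −x side, so H = (-31.50, 0.000). A1 meets LH tangentially, so DH is at right angles to LH, so D = H + (0, 9.9) = (-31.50, 9.900). Since DZ ⟂ ZA (tangency), |DA| = √(9.9² + 24.4²) = 26.33 regardless of where Z sits on A1. So A lies on both circle(L, 50.8) and circle(D, 26.33); the above-LH intersection is A = (-36.00, 35.85). Z is the foot of the tangent from A: Z = (-23.10, 15.13).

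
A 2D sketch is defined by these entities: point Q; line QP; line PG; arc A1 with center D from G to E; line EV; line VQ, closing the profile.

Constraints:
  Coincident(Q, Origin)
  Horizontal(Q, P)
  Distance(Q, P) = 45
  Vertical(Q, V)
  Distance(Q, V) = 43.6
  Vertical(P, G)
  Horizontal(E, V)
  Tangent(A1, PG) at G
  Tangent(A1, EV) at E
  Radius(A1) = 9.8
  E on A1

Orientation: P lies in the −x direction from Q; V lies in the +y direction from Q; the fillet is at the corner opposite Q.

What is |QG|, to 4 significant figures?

56.28

Q is at the origin; QP is horizontal with |QP| = 45.0 and P on the −x side, so P = (-45.00, 0.000). QV is vertical with |QV| = 43.6 and V on the +y side, so V = (0.000, 43.60). The virtual corner opposite Q is at (-45.00, 43.60). The tangent condition forces DG to be normal to PG and A1 meets EV tangentially, so DE is at right angles to EV, with radius 9.8, so the center D sits 9.8 in from both sides at D = (-35.20, 33.80). That places the tangent points at G = (-45.00, 33.80) on PG and E = (-35.20, 43.60) on EV. Then |QG| = |G − Q| = 56.28.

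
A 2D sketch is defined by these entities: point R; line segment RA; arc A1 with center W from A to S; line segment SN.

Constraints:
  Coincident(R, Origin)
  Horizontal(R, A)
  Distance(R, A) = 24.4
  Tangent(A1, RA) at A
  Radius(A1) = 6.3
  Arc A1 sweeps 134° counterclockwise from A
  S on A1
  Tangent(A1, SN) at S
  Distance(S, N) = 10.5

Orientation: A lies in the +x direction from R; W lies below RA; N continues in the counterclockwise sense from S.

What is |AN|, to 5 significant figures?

18.437

R is at the origin; RA is horizontal with |RA| = 24.4 and A on the +x side, so A = (24.400, 0.0000). The tangent condition forces WA to be normal to RA, so W = A + (0, -6.3) = (24.400, -6.3000). On A1, A sits at bearing 90° from W; a 134° counterclockwise sweep puts S at bearing 224°, so S = W + 6.3·(cos 224°, sin 224°) = (19.868, -10.676). Since A1 is tangent to SN there, WS ⟂ SN, so SN runs along (−sin 224°, cos 224°); with |SN| = 10.5, N = (27.162, -18.229). Then |AN| = |N − A| = 18.437.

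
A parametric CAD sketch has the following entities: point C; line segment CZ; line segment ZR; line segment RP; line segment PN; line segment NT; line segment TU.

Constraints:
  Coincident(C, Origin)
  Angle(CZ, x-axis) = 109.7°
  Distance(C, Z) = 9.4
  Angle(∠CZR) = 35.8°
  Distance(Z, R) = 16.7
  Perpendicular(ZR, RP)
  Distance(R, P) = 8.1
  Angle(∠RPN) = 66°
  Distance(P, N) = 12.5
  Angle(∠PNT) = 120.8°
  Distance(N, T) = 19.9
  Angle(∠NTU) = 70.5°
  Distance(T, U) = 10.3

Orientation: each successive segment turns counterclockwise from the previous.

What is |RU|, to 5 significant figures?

14.952

C is at the origin; CZ runs at 109.7° with length 9.4, so Z = (-3.1687, 8.8498). ∠CZR = 35.8° gives ZR at -106.10° from the x-axis; with |ZR| = 16.7, R = (-7.7999, -7.1952). The perpendicularity gives RP at right angles to ZR, so RP runs at -16.100°; with |RP| = 8.1, P = (-0.017539, -9.4414). ∠RPN = 66.0° gives PN at 97.900° from the x-axis; with |PN| = 12.5, N = (-1.7356, 2.9399). ∠PNT = 120.8° gives NT at 157.10° from the x-axis; with |NT| = 19.9, T = (-20.067, 10.683). ∠NTU = 70.5° gives TU at -93.400° from the x-axis; with |TU| = 10.3, U = (-20.678, 0.40163). Then |RU| = |U − R| = 14.952.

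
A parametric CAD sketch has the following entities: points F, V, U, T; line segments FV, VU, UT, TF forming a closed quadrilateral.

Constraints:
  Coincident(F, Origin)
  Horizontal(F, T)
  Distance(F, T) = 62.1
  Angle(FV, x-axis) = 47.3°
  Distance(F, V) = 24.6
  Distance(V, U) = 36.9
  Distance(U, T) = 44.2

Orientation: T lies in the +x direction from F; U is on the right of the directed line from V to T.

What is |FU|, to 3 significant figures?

28.7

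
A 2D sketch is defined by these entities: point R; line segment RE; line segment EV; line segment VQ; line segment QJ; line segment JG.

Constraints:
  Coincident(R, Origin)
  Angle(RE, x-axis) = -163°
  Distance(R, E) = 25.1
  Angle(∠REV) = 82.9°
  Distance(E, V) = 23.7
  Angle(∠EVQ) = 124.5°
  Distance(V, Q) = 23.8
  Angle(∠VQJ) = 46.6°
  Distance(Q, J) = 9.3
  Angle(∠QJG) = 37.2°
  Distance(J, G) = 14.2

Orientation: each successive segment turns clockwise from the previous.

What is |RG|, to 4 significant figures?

39.74

∠VQJ = 46.6° gives QJ at -89.00° from the x-axis; with |QJ| = 9.3, J = (-10.91, 23.36). ∠QJG = 37.2° gives JG at 128.2° from the x-axis; with |JG| = 14.2, G = (-19.69, 34.52). Then |RG| = |G − R| = 39.74.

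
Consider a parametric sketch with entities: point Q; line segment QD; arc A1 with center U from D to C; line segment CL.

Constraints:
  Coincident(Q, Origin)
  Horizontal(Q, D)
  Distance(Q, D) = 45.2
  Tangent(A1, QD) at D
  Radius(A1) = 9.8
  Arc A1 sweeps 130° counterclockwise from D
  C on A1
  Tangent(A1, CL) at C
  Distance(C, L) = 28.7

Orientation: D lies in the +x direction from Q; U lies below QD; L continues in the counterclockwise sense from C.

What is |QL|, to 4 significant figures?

67.84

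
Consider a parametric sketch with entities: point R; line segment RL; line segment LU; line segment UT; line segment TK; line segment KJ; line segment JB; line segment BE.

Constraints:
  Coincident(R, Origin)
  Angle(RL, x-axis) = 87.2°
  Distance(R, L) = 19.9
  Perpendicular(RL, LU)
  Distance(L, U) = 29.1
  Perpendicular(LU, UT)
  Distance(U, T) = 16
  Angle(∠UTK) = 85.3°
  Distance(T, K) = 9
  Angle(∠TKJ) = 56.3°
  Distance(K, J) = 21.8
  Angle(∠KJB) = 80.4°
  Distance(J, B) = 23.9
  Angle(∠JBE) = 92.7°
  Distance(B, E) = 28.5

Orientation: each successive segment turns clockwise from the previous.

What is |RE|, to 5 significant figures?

33.518

R is at the origin; RL runs at 87.2° with length 19.9, so L = (0.97211, 19.876). RL ⟂ LU, so LU runs at -2.8000°; with |LU| = 29.1, U = (30.037, 18.455). LU is perpendicular to UT, so UT runs at -92.800°; with |UT| = 16.0, T = (29.256, 2.4738). ∠UTK = 85.3° gives TK at 172.50° from the x-axis; with |TK| = 9.0, K = (20.333, 3.6486). ∠TKJ = 56.3° gives KJ at 48.800° from the x-axis; with |KJ| = 21.8, J = (34.692, 20.051). ∠KJB = 80.4° gives JB at -50.800° from the x-axis; with |JB| = 23.9, B = (49.798, 1.5300). ∠JBE = 92.7° gives BE at -138.10° from the x-axis; with |BE| = 28.5, E = (28.585, -17.503). Then |RE| = |E − R| = 33.518.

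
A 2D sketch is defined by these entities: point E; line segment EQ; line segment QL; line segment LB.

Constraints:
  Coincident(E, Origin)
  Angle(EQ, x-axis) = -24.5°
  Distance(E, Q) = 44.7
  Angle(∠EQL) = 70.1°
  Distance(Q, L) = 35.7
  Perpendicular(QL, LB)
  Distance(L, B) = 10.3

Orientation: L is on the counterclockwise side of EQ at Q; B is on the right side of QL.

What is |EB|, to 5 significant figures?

56.197

E is at the origin; EQ runs at -24.5° with length 44.7, so Q = 44.7·(cos -24.5°, sin -24.5°) = (40.675, -18.537). ∠EQL = 70.1°, so QL runs at -24.5° + (180° − 70.1°) = 85.400° from the x-axis; with |QL| = 35.7, L = Q + 35.7·(cos 85.400°, sin 85.400°) = (43.538, 17.048). The perpendicularity gives LB at right angles to QL; with |LB| = 10.3 on the right of QL, B = L + 10.3·(0.99678, -0.080199) = (53.805, 16.222). Then |EB| = |B − E| = 56.197.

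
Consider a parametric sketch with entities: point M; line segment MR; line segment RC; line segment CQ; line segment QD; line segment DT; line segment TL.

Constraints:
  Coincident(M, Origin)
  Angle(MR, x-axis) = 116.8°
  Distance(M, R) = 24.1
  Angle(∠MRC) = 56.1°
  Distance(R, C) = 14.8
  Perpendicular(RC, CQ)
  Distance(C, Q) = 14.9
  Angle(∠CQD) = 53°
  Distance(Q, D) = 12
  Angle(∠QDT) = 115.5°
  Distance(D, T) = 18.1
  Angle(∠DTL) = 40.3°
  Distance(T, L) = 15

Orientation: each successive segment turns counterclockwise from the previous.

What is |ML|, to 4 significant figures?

17.12

∠QDT = 115.5° gives DT at 162.2° from the x-axis; with |DT| = 18.1, T = (-23.96, 18.74). ∠DTL = 40.3° gives TL at -58.10° from the x-axis; with |TL| = 15.0, L = (-16.03, 6.003). Then |ML| = |L − M| = 17.12.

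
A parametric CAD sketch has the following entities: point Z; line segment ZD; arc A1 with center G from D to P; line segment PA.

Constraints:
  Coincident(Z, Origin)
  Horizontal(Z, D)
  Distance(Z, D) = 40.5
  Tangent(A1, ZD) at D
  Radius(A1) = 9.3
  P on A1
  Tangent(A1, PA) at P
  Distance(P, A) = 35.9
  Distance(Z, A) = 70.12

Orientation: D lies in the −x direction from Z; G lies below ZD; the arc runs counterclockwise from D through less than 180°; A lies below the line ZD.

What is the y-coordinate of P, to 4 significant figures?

-7.907

Checks: ∠(GD, DZ) = 90.00° ✓; |GD| = 9.300 ✓; |GP| = 9.300 ✓; ∠(GP, PA) = 90.00° ✓; |PA| = 35.90 ✓; |ZA| = 70.12 ✓.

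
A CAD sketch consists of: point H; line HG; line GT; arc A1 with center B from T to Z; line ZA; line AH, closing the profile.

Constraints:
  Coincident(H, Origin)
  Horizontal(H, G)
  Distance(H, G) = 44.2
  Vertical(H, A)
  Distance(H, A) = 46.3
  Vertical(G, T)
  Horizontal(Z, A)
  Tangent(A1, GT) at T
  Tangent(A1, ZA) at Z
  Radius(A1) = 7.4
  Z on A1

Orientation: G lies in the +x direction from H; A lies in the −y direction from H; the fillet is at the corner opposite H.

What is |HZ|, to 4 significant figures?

59.14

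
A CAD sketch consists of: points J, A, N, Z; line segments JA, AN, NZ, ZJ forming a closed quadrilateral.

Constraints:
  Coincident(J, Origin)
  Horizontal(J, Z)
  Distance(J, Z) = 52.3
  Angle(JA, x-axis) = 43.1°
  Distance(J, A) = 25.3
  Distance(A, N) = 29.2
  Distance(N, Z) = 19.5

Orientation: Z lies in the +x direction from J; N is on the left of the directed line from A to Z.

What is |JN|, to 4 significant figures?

51.25

Checks: |AN| = 29.20 ✓; |NZ| = 19.50 ✓.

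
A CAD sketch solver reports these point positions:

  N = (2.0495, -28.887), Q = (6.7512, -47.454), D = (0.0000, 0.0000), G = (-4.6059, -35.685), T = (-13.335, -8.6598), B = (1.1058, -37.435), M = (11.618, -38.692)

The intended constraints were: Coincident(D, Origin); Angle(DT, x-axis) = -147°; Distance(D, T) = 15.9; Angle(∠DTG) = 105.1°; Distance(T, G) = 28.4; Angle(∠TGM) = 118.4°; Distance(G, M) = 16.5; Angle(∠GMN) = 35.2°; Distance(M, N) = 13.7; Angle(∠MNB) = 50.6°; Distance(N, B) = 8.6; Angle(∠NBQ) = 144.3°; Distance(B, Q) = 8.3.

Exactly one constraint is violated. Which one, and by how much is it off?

Distance(B, Q) = 8.3 — off by 3.20.

D = (0.00, 0.00) ✓; DT at -147.0° ✓; |DT| = 15.90 ✓; ∠DTG = 105.1° ✓; |TG| = 28.40 ✓; ∠TGM = 118.4° ✓; |GM| = 16.50 ✓; ∠GMN = 35.20° ✓; |MN| = 13.70 ✓; ∠MNB = 50.60° ✓; |NB| = 8.600 ✓; ∠NBQ = 144.3° ✓; |BQ| = 11.50 ✗.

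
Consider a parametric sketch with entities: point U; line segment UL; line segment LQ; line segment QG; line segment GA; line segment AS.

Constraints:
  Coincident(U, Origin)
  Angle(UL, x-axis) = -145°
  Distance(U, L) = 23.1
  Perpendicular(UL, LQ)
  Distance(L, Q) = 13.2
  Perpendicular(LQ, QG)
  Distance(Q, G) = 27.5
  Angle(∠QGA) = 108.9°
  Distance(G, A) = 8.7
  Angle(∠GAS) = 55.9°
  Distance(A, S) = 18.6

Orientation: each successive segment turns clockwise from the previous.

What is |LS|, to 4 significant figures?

15.81

∠QGA = 108.9° gives GA at -36.10° from the x-axis; with |GA| = 8.7, A = (3.063, 8.211). ∠GAS = 55.9° gives AS at -160.2° from the x-axis; with |AS| = 18.6, S = (-14.44, 1.910). Then |LS| = |S − L| = 15.81.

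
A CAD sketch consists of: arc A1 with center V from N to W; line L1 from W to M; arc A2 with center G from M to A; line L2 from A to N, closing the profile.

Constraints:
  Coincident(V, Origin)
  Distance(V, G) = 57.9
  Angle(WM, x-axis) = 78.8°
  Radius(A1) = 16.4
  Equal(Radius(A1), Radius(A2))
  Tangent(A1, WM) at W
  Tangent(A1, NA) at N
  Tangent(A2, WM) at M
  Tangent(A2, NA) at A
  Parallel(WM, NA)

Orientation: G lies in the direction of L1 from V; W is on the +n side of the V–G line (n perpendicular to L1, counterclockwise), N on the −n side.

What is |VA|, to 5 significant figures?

60.178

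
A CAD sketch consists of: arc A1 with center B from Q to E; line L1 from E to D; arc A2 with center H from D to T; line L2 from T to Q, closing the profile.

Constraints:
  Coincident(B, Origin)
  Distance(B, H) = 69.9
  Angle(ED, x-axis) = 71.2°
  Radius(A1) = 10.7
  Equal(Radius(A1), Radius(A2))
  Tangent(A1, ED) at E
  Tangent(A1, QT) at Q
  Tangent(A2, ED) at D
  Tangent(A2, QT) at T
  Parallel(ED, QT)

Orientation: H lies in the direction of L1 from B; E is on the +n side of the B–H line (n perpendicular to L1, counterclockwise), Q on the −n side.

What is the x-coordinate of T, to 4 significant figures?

32.66

Tangency of A1 to both parallel lines with radius 10.7 puts E and Q at B ± 10.7·n: E = (-10.13, 3.448), Q = (10.13, -3.448). Equal radii place D and T the same way about H: D = H + 10.7·n = (12.40, 69.62), T = H − 10.7·n = (32.66, 62.72). So T.x = 32.66.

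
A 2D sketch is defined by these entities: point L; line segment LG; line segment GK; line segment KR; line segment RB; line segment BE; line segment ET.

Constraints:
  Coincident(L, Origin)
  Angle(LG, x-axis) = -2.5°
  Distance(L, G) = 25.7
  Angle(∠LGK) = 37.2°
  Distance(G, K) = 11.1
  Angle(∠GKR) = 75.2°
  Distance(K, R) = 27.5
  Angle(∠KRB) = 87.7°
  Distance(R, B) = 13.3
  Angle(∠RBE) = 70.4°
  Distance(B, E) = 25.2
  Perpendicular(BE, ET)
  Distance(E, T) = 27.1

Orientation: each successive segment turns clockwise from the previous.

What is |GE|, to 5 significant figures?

6.8827

∠KRB = 87.7° gives RB at 17.600° from the x-axis; with |RB| = 13.3, B = (19.867, 22.439). ∠RBE = 70.4° gives BE at -92.000° from the x-axis; with |BE| = 25.2, E = (18.987, -2.7452). Then |GE| = |E − G| = 6.8827.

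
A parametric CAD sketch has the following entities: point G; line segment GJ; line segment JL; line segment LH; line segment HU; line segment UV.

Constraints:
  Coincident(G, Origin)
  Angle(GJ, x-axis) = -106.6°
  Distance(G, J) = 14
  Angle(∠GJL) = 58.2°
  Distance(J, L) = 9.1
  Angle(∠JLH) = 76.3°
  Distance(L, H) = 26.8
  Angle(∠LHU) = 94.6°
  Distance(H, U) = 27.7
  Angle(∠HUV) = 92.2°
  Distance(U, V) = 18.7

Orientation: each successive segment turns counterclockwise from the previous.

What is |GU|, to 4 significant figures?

33.43

G is at the origin; GJ runs at -106.6° with length 14.0, so J = (-4.000, -13.42). ∠GJL = 58.2° gives JL at 15.20° from the x-axis; with |JL| = 9.1, L = (4.782, -11.03). ∠JLH = 76.3° gives LH at 118.9° from the x-axis; with |LH| = 26.8, H = (-8.170, 12.43). ∠LHU = 94.6° gives HU at -155.7° from the x-axis; with |HU| = 27.7, U = (-33.42, 1.033). Then |GU| = |U − G| = 33.43.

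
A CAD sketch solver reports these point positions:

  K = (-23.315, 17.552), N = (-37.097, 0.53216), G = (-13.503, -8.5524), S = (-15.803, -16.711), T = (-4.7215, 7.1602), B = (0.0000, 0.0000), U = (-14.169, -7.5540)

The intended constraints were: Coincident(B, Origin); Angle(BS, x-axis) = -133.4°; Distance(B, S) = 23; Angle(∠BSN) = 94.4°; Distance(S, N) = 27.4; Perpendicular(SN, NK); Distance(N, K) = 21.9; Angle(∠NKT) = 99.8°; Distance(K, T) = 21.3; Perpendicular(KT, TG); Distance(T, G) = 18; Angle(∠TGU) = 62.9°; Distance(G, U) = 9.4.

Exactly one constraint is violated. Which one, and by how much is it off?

Distance(G, U) = 9.4 — off by 8.20.

B = (0.00, 0.00) ✓; BS at -133.4° ✓; |BS| = 23.00 ✓; ∠BSN = 94.40° ✓; |SN| = 27.40 ✓; ∠(SN, NK) = 90.00° ✓; |NK| = 21.90 ✓; ∠NKT = 99.80° ✓; |KT| = 21.30 ✓; ∠(KT, TG) = 90.00° ✓; |TG| = 18.00 ✓; ∠TGU = 62.91° ✓; |GU| = 1.200 ✗.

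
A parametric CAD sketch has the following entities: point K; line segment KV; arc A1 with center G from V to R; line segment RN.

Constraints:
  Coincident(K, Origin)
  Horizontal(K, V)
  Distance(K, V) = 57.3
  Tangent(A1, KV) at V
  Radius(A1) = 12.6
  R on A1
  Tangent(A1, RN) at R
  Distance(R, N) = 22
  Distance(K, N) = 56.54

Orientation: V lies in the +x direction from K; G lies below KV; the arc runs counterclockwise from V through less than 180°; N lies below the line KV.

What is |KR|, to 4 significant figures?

46.44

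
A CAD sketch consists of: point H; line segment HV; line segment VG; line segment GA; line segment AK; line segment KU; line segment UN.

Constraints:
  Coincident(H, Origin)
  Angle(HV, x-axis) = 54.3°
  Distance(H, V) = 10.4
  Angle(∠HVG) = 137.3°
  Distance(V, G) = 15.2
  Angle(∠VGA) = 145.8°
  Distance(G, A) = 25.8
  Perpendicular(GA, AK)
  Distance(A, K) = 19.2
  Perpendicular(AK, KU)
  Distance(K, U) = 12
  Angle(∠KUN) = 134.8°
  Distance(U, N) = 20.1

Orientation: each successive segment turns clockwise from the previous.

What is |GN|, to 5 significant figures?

4.9510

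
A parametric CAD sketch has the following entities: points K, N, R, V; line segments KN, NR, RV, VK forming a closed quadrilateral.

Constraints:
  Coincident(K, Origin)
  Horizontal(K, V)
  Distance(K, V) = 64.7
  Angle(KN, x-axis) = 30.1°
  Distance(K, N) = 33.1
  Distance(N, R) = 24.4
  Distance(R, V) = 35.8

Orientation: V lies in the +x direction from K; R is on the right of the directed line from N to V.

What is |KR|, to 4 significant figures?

30.75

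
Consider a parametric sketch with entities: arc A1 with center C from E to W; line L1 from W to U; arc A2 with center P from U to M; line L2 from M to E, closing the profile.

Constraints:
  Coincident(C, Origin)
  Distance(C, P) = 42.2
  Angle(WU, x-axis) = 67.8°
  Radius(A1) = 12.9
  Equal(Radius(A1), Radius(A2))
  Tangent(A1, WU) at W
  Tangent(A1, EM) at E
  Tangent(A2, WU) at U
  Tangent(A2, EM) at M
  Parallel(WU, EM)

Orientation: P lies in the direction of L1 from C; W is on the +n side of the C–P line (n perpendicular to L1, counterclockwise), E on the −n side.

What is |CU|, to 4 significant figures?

44.13

The slot axis is L1's direction at 67.8°, so u = (cos 67.8°, sin 67.8°) = (0.3778, 0.9259) and n = (−sin 67.8°, cos 67.8°) = (-0.9259, 0.3778). C is at the origin and P lies 42.2 along u from C, so P = 42.2·u = (15.94, 39.07). Tangency of A1 to both parallel lines with radius 12.9 puts W and E at C ± 12.9·n: W = (-11.94, 4.874), E = (11.94, -4.874). Equal radii place U and M the same way about P: U = P + 12.9·n = (4.001, 43.95), M = P − 12.9·n = (27.89, 34.20). Then |CU| = |U − C| = 44.13.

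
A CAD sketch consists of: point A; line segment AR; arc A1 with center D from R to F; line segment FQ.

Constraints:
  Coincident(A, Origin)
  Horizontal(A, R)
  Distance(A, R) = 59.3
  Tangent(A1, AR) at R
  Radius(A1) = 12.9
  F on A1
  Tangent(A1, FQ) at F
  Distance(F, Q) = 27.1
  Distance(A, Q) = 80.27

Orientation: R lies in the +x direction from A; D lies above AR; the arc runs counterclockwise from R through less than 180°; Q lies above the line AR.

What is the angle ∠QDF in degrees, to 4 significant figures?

64.54°

Checks: |DF| = 12.90 ✓; ∠(DF, FQ) = 90.00° ✓; |FQ| = 27.10 ✓; |AQ| = 80.27 ✓.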